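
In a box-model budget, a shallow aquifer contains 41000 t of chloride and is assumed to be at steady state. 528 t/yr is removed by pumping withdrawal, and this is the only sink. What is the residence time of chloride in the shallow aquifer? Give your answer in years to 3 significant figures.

τ = M / F = 41000 / 528 = 77.65 yr.

77.7 yr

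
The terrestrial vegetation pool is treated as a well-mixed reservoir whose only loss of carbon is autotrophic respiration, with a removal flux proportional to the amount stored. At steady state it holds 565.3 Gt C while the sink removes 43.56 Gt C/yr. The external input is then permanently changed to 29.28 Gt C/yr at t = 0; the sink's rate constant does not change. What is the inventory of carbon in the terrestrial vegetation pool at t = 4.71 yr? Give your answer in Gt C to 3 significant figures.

509 Gt C

τ = M₀/F₀ = 565.3/43.56 = 12.98 yr; rate constant k = 1/τ.
New steady state M_∞ = F₁/k = F₁·τ = 29.28 × 12.98 = 379.98 Gt C.
M(t) = M_∞ + (M₀ − M_∞)·e^(−t/τ); t/τ = 4.71/12.98 = 0.3629, so e^(−t/τ) = 0.6956.
M(t) = 379.98 + 185.3 × 0.6956 = 508.89 Gt C.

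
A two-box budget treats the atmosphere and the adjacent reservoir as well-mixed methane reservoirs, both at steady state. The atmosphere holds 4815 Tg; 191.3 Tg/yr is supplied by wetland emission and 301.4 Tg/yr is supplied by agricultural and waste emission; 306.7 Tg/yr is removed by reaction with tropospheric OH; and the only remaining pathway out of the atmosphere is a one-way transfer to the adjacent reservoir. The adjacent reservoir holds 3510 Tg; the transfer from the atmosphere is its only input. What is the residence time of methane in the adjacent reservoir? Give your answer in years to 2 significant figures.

19 yr

Balance the atmosphere: ΣF_in = 191.3 + 301.4 = 492.70 Tg/yr.
Transfer to the adjacent reservoir = ΣF_in − (306.7) = 186.00 Tg/yr.
At steady state the output of the adjacent reservoir equals its input, 186.00 Tg/yr.
τ = M / F = 3510 / 186.00 = 18.87 yr.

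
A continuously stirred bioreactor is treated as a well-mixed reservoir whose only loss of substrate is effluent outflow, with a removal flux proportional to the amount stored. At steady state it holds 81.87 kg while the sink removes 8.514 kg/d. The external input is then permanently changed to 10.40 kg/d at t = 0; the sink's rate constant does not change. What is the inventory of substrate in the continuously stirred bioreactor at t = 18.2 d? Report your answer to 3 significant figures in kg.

97.3 kg

The sink rate constant is k = F₀/M₀ = 8.514/81.87 = 0.1040 d⁻¹.
Solving dM/dt = F₁ − kM with M(0) = M₀ gives M(t) = F₁/k + (M₀ − F₁/k)·e^(−kt).
F₁/k = 10.40/0.1040 = 100.01 kg; kt = 0.1040 × 18.2 = 1.893, e^(−kt) = 0.1507.
M(18.2) = 100.01 + (81.87 − 100.01) × 0.1507 = 100.01 − 2.732 = 97.273 kg.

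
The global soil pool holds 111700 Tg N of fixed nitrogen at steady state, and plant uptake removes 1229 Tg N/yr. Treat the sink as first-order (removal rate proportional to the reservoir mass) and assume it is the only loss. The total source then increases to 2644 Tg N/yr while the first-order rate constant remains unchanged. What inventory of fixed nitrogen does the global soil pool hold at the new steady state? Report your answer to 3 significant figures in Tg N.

240000 Tg N

Rate constant k = F/M = 1229 / 111700 = 0.01100 yr⁻¹.
At the new steady state, source = k·M_new ⇒ M_new = 2644 / 0.01100 = 240300 Tg N.
(Equivalently M_new = M × F_new/F_old = 111700 × 2644/1229.)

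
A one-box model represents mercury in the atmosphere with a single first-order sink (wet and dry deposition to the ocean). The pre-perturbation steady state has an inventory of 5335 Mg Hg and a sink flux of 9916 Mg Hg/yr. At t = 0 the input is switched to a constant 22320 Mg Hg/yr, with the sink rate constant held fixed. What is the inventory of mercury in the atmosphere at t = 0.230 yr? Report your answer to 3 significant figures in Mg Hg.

7660 Mg Hg

The sink rate constant is k = F₀/M₀ = 9916/5335 = 1.859 yr⁻¹.
Solving dM/dt = F₁ − kM with M(0) = M₀ gives M(t) = F₁/k + (M₀ − F₁/k)·e^(−kt).
F₁/k = 22320/1.859 = 12009 Mg Hg; kt = 1.859 × 0.230 = 0.4275, e^(−kt) = 0.6521.
M(0.230) = 12009 + (5335 − 12009) × 0.6521 = 12009 − 4352 = 7656.5 Mg Hg.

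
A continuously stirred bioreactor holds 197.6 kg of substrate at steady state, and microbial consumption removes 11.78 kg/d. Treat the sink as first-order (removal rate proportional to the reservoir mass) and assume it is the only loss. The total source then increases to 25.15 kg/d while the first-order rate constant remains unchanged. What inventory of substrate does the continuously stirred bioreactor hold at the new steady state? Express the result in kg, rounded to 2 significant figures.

Rate constant k = F/M = 11.78 / 197.6 = 0.05962 d⁻¹.
At the new steady state, source = k·M_new ⇒ M_new = 25.15 / 0.05962 = 421.9 kg.
(Equivalently M_new = M × F_new/F_old = 197.6 × 25.15/11.78.)

420 kg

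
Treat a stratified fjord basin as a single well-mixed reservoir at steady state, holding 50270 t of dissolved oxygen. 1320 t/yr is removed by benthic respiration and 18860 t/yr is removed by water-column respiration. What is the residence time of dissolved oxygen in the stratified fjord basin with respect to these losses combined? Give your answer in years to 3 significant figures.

2.49 yr

Total removal = 1320 + 18860 = 20180 t/yr.
τ = M / ΣF_out = 50270 / 20180 = 2.491 yr.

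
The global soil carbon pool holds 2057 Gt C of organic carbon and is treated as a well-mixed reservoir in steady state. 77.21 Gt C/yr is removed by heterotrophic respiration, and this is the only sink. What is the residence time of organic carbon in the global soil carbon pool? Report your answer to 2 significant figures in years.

27 yr

τ = M / F = 2057 / 77.21 = 26.64 yr.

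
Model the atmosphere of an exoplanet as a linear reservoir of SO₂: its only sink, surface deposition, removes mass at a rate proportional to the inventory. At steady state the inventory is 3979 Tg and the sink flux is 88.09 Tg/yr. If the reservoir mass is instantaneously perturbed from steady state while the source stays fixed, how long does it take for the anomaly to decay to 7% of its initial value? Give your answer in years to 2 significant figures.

For a linear reservoir the anomaly decays as exp(−t/τ) with τ = M/F = 3979/88.09 = 45.17 yr.
exp(−t/τ) = 0.07 ⇒ t = −τ ln(0.07) = 45.17 × 2.659 = 120.1 yr.

120 yr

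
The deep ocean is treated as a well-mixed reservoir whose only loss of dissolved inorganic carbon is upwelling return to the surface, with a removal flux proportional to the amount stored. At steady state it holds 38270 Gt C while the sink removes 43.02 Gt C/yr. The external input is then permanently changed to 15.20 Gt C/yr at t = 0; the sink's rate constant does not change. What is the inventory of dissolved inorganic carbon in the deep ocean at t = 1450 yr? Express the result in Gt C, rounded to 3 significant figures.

18400 Gt C

The sink rate constant is k = F₀/M₀ = 43.02/38270 = 0.001124 yr⁻¹.
Solving dM/dt = F₁ − kM with M(0) = M₀ gives M(t) = F₁/k + (M₀ − F₁/k)·e^(−kt).
F₁/k = 15.20/0.001124 = 13522 Gt C; kt = 0.001124 × 1450 = 1.630, e^(−kt) = 0.1959.
M(1450) = 13522 + (38270 − 13522) × 0.1959 = 13522 + 4849 = 18371 Gt C.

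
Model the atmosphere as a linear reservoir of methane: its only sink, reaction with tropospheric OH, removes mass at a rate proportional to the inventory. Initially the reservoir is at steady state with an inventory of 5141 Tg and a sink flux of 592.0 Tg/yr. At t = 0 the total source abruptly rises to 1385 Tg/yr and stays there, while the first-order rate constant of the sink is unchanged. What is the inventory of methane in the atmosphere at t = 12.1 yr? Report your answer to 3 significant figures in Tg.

The sink rate constant is k = F₀/M₀ = 592.0/5141 = 0.1152 yr⁻¹.
Solving dM/dt = F₁ − kM with M(0) = M₀ gives M(t) = F₁/k + (M₀ − F₁/k)·e^(−kt).
F₁/k = 1385/0.1152 = 12028 Tg; kt = 0.1152 × 12.1 = 1.393, e^(−kt) = 0.2482.
M(12.1) = 12028 + (5141 − 12028) × 0.2482 = 12028 − 1710 = 10318 Tg.

10300 Tg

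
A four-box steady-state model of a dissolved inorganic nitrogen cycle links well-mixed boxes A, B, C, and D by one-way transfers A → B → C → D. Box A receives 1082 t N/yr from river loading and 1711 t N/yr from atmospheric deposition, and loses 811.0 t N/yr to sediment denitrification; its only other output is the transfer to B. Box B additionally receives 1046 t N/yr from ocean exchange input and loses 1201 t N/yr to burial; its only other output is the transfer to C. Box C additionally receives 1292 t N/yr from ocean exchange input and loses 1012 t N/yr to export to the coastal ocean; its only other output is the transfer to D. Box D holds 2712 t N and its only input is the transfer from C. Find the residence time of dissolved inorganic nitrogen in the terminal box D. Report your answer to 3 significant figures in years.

Box A: F(A→B) = (1082 + 1711) − 811.0 = 1982.0 t N/yr.
Box B: F(B→C) = (1982.0 + 1046) − 1201 = 1827.0 t N/yr.
Box C: F(C→D) = (1827.0 + 1292) − 1012 = 2107.0 t N/yr.
Box D throughput = its input = 2107.0 t N/yr; τ = 2712 / 2107.0 = 1.287 yr.

1.29 yr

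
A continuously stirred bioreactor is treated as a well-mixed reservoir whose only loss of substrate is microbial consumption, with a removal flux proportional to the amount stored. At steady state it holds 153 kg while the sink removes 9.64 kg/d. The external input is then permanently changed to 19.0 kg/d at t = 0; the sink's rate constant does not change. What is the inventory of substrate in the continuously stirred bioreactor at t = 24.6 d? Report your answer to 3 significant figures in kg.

270 kg

Residence time τ = M₀/F₀ = 15.87 d. The eventual steady state is M_∞ = M₀·(F₁/F₀) = 153 × 19.0/9.64 = 301.56 kg.
The anomaly ΔM(t) = M(t) − M_∞ decays as ΔM₀·e^(−t/τ) with ΔM₀ = 153 − 301.56 = −148.6 kg.
At t = 24.6 d, e^(−t/τ) = e^(−1.550) = 0.2123, so ΔM = −31.53 kg and M = 301.56 − 31.53 = 270.02 kg.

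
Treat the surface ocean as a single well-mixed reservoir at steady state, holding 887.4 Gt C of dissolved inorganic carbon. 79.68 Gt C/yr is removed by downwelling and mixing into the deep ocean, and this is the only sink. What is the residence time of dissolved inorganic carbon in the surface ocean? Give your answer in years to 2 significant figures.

11 yr

τ = M / F = 887.4 / 79.68 = 11.14 yr.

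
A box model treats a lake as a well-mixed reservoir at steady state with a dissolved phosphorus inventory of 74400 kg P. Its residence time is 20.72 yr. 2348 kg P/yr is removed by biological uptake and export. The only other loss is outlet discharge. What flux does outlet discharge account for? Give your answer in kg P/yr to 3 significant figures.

Total removal F = M/τ = 74400 / 20.72 = 3591 kg P/yr.
Outlet discharge = F − (2348) = 3591 − 2348 = 1243 kg P/yr.

1240 kg P/yr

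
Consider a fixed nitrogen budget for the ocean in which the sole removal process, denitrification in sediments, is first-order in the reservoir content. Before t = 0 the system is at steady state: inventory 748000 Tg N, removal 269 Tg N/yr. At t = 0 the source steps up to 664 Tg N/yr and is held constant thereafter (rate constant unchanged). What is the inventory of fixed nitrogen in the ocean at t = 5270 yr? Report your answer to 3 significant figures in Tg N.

Residence time τ = M₀/F₀ = 2781 yr. The eventual steady state is M_∞ = M₀·(F₁/F₀) = 748000 × 664/269 = 1.8464×10^6 Tg N.
The anomaly ΔM(t) = M(t) − M_∞ decays as ΔM₀·e^(−t/τ) with ΔM₀ = 748000 − 1.8464×10^6 = −1.098×10^6 Tg N.
At t = 5270 yr, e^(−t/τ) = e^(−1.895) = 0.1503, so ΔM = −165100 Tg N and M = 1.8464×10^6 − 165100 = 1.6813×10^6 Tg N.

1.68×10^6 Tg N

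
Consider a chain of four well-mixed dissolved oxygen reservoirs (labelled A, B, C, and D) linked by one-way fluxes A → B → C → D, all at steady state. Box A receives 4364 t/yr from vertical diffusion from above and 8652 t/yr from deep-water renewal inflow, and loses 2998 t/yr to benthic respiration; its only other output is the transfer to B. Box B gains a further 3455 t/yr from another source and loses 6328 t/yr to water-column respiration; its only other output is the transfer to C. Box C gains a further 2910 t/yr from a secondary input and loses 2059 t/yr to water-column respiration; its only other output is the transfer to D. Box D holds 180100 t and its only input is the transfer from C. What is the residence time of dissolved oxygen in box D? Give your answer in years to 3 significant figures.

22.5 yr

Box A: F(A→B) = (4364 + 8652) − 2998 = 10018 t/yr.
Box B: F(B→C) = (10018 + 3455) − 6328 = 7145.0 t/yr.
Box C: F(C→D) = (7145.0 + 2910) − 2059 = 7996.0 t/yr.
Box D throughput = its input = 7996.0 t/yr; τ = 180100 / 7996.0 = 22.52 yr.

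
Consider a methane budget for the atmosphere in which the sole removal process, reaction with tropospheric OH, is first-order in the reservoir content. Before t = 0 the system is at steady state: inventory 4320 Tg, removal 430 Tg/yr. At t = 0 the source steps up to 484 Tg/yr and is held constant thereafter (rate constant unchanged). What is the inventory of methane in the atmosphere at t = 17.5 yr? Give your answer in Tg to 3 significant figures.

4770 Tg

Residence time τ = M₀/F₀ = 10.05 yr. The eventual steady state is M_∞ = M₀·(F₁/F₀) = 4320 × 484/430 = 4862.5 Tg.
The anomaly ΔM(t) = M(t) − M_∞ decays as ΔM₀·e^(−t/τ) with ΔM₀ = 4320 − 4862.5 = −542.5 Tg.
At t = 17.5 yr, e^(−t/τ) = e^(−1.742) = 0.1752, so ΔM = −95.04 Tg and M = 4862.5 − 95.04 = 4767.5 Tg.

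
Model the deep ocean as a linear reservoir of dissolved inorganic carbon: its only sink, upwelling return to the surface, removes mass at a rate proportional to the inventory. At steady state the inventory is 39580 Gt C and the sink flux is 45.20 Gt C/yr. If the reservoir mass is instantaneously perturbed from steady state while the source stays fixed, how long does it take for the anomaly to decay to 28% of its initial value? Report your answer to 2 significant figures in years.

1100 yr

For a linear reservoir the anomaly decays as exp(−t/τ) with τ = M/F = 39580/45.20 = 875.7 yr.
exp(−t/τ) = 0.28 ⇒ t = −τ ln(0.28) = 875.7 × 1.273 = 1115 yr.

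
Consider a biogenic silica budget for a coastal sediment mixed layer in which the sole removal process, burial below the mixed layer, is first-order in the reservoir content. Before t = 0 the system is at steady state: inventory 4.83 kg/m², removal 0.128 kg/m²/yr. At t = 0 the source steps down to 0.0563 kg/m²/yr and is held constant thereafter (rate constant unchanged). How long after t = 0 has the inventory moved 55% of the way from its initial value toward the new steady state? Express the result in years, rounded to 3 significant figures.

30.1 yr

τ = M₀/F₀ = 4.83/0.128 = 37.73 yr.
The remaining gap fraction is e^(−t/τ); 55% covered ⇒ e^(−t/τ) = 0.450.
t = −τ ln(0.450) = 37.73 × 0.7985 = 30.13 yr.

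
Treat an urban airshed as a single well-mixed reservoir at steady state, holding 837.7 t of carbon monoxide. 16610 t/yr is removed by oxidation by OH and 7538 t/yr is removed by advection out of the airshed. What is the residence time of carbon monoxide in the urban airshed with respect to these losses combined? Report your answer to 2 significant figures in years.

Total removal = 16610 + 7538 = 24148 t/yr.
τ = M / ΣF_out = 837.7 / 24148 = 0.03469 yr.

0.035 yr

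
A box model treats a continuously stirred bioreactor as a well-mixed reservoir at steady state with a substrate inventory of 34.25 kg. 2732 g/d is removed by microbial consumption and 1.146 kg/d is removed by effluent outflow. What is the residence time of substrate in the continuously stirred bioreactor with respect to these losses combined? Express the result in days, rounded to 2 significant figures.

Convert the microbial consumption flux: 2732 g/d = 2.732 kg/d.
Total removal = 2.732 + 1.146 = 3.8780 kg/d.
τ = M / ΣF_out = 34.25 / 3.8780 = 8.832 d.

8.8 d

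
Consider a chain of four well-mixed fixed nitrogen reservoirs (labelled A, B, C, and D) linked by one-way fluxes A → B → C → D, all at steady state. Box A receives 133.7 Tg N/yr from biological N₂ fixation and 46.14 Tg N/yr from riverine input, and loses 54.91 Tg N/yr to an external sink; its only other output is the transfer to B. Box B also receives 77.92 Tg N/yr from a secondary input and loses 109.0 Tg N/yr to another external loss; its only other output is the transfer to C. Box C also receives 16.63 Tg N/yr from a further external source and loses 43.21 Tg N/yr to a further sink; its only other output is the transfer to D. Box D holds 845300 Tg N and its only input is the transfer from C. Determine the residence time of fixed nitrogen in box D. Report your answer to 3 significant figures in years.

Box A: F(A→B) = (133.7 + 46.14) − 54.91 = 124.93 Tg N/yr.
Box B: F(B→C) = (124.93 + 77.92) − 109.0 = 93.850 Tg N/yr.
Box C: F(C→D) = (93.850 + 16.63) − 43.21 = 67.270 Tg N/yr.
Box D throughput = its input = 67.270 Tg N/yr; τ = 845300 / 67.270 = 12570 yr.

12600 yr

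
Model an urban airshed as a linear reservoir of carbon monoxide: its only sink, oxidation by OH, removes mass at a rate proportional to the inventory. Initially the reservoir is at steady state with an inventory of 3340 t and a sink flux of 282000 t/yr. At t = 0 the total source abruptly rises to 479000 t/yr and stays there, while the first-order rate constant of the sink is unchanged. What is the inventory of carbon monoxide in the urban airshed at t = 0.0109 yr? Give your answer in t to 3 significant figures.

4740 t

τ = M₀/F₀ = 3340/282000 = 0.01184 yr; rate constant k = 1/τ.
New steady state M_∞ = F₁/k = F₁·τ = 479000 × 0.01184 = 5673.3 t.
M(t) = M_∞ + (M₀ − M_∞)·e^(−t/τ); t/τ = 0.0109/0.01184 = 0.9203, so e^(−t/τ) = 0.3984.
M(t) = 5673.3 − 2333 × 0.3984 = 4743.7 t.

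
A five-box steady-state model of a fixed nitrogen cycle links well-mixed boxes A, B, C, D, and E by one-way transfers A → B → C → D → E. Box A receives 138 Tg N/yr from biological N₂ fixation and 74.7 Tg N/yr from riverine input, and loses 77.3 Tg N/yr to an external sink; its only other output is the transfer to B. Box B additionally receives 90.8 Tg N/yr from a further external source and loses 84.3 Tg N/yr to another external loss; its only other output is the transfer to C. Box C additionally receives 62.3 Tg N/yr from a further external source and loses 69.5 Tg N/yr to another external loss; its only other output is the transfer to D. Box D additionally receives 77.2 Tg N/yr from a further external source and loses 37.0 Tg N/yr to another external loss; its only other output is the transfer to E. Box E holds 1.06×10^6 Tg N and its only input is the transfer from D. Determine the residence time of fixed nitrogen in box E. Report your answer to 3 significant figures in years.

6060 yr

Box A: F(A→B) = (138 + 74.7) − 77.3 = 135.40 Tg N/yr.
Box B: F(B→C) = (135.40 + 90.8) − 84.3 = 141.90 Tg N/yr.
Box C: F(C→D) = (141.90 + 62.3) − 69.5 = 134.70 Tg N/yr.
Box D: F(D→E) = (134.70 + 77.2) − 37.0 = 174.90 Tg N/yr.
Box E throughput = its input = 174.90 Tg N/yr; τ = 1.06×10^6 / 174.90 = 6061 yr.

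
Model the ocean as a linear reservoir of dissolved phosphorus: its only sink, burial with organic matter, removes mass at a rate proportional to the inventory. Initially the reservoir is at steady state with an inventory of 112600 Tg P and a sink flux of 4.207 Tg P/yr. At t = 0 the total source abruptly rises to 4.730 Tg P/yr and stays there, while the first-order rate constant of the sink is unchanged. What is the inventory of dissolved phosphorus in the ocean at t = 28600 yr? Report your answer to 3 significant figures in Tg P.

Residence time τ = M₀/F₀ = 26760 yr. The eventual steady state is M_∞ = M₀·(F₁/F₀) = 112600 × 4.730/4.207 = 126600 Tg P.
The anomaly ΔM(t) = M(t) − M_∞ decays as ΔM₀·e^(−t/τ) with ΔM₀ = 112600 − 126600 = −14000 Tg P.
At t = 28600 yr, e^(−t/τ) = e^(−1.069) = 0.3435, so ΔM = −4808 Tg P and M = 126600 − 4808 = 121790 Tg P.

122000 Tg P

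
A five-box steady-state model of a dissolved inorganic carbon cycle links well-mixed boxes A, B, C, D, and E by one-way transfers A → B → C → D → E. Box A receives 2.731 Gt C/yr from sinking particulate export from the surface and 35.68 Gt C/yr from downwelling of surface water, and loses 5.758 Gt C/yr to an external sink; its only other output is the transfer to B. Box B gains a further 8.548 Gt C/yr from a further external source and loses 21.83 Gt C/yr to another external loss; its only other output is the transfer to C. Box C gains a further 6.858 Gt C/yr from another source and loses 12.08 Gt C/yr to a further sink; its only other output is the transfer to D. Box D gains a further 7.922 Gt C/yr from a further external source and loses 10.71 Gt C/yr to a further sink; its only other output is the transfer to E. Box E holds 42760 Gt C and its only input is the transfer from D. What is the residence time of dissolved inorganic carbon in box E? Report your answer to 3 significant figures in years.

Box A: F(A→B) = (2.731 + 35.68) − 5.758 = 32.653 Gt C/yr.
Box B: F(B→C) = (32.653 + 8.548) − 21.83 = 19.371 Gt C/yr.
Box C: F(C→D) = (19.371 + 6.858) − 12.08 = 14.149 Gt C/yr.
Box D: F(D→E) = (14.149 + 7.922) − 10.71 = 11.361 Gt C/yr.
Box E throughput = its input = 11.361 Gt C/yr; τ = 42760 / 11.361 = 3764 yr.

3760 yr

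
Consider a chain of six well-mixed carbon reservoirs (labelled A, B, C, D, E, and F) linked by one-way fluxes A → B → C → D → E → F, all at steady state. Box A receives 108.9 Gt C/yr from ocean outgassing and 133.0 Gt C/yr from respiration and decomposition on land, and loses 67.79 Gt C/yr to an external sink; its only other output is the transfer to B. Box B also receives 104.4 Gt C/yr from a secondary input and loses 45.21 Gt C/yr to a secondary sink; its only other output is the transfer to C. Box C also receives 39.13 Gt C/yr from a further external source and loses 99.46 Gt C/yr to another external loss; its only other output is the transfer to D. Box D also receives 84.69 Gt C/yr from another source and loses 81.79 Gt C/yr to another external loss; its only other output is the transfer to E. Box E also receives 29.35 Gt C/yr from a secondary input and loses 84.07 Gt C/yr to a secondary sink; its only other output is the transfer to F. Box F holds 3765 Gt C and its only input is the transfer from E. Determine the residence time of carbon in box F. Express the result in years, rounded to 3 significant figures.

31.1 yr

Box A: F(A→B) = (108.9 + 133.0) − 67.79 = 174.11 Gt C/yr.
Box B: F(B→C) = (174.11 + 104.4) − 45.21 = 233.30 Gt C/yr.
Box C: F(C→D) = (233.30 + 39.13) − 99.46 = 172.97 Gt C/yr.
Box D: F(D→E) = (172.97 + 84.69) − 81.79 = 175.87 Gt C/yr.
Box E: F(E→F) = (175.87 + 29.35) − 84.07 = 121.15 Gt C/yr.
Box F throughput = its input = 121.15 Gt C/yr; τ = 3765 / 121.15 = 31.08 yr.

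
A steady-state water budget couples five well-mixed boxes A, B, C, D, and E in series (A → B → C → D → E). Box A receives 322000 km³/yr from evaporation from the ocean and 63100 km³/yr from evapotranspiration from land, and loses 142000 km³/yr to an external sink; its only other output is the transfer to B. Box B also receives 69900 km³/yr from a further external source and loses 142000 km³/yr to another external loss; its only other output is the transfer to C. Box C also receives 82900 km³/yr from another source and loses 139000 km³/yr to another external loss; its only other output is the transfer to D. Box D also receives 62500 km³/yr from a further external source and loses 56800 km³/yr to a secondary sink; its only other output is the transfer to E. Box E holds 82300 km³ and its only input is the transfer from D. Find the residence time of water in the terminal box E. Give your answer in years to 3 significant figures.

0.682 yr

Box A: F(A→B) = (322000 + 63100) − 142000 = 243100 km³/yr.
Box B: F(B→C) = (243100 + 69900) − 142000 = 171000 km³/yr.
Box C: F(C→D) = (171000 + 82900) − 139000 = 114900 km³/yr.
Box D: F(D→E) = (114900 + 62500) − 56800 = 120600 km³/yr.
Box E throughput = its input = 120600 km³/yr; τ = 82300 / 120600 = 0.6824 yr.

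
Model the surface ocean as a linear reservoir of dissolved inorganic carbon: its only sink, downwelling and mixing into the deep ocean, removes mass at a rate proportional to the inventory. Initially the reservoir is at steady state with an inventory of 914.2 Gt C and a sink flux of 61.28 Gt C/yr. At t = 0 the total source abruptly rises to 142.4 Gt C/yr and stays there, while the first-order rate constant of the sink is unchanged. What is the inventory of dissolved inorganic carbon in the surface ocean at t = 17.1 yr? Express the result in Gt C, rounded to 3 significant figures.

τ = M₀/F₀ = 914.2/61.28 = 14.92 yr; rate constant k = 1/τ.
New steady state M_∞ = F₁/k = F₁·τ = 142.4 × 14.92 = 2124.4 Gt C.
M(t) = M_∞ + (M₀ − M_∞)·e^(−t/τ); t/τ = 17.1/14.92 = 1.146, so e^(−t/τ) = 0.3178.
M(t) = 2124.4 − 1210 × 0.3178 = 1739.7 Gt C.

1740 Gt C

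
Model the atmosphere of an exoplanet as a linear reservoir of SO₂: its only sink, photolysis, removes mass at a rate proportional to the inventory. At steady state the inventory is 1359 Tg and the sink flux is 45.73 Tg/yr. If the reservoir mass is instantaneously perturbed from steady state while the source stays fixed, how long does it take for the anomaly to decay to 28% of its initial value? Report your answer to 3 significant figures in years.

For a linear reservoir the anomaly decays as exp(−t/τ) with τ = M/F = 1359/45.73 = 29.72 yr.
exp(−t/τ) = 0.28 ⇒ t = −τ ln(0.28) = 29.72 × 1.273 = 37.83 yr.

37.8 yr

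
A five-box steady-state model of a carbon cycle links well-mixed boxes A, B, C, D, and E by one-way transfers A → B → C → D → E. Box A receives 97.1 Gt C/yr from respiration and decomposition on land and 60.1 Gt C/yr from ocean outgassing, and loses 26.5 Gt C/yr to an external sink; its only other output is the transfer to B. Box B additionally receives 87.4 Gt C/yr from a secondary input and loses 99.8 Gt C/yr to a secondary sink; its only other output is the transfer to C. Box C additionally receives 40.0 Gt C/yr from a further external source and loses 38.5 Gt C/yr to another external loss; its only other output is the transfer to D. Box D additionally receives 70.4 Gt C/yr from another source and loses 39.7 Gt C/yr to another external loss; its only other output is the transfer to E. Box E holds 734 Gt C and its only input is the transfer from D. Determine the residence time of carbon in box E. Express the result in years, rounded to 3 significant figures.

Box A: F(A→B) = (97.1 + 60.1) − 26.5 = 130.70 Gt C/yr.
Box B: F(B→C) = (130.70 + 87.4) − 99.8 = 118.30 Gt C/yr.
Box C: F(C→D) = (118.30 + 40.0) − 38.5 = 119.80 Gt C/yr.
Box D: F(D→E) = (119.80 + 70.4) − 39.7 = 150.50 Gt C/yr.
Box E throughput = its input = 150.50 Gt C/yr; τ = 734 / 150.50 = 4.877 yr.

4.88 yr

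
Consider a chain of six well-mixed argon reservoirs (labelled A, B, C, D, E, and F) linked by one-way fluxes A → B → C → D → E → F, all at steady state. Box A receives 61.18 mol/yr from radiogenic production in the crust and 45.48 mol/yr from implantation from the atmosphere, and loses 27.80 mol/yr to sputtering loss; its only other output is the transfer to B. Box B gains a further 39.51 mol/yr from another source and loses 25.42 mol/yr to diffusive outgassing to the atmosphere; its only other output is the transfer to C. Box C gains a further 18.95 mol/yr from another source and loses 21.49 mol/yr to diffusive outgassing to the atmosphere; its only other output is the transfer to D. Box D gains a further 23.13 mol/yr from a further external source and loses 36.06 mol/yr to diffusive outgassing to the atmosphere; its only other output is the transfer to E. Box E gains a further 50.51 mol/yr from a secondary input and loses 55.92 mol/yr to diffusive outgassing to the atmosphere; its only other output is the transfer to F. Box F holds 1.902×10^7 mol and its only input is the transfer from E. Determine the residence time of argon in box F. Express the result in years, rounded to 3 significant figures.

264000 yr

Box A: F(A→B) = (61.18 + 45.48) − 27.80 = 78.860 mol/yr.
Box B: F(B→C) = (78.860 + 39.51) − 25.42 = 92.950 mol/yr.
Box C: F(C→D) = (92.950 + 18.95) − 21.49 = 90.410 mol/yr.
Box D: F(D→E) = (90.410 + 23.13) − 36.06 = 77.480 mol/yr.
Box E: F(E→F) = (77.480 + 50.51) − 55.92 = 72.070 mol/yr.
Box F throughput = its input = 72.070 mol/yr; τ = 1.902×10^7 / 72.070 = 263900 yr.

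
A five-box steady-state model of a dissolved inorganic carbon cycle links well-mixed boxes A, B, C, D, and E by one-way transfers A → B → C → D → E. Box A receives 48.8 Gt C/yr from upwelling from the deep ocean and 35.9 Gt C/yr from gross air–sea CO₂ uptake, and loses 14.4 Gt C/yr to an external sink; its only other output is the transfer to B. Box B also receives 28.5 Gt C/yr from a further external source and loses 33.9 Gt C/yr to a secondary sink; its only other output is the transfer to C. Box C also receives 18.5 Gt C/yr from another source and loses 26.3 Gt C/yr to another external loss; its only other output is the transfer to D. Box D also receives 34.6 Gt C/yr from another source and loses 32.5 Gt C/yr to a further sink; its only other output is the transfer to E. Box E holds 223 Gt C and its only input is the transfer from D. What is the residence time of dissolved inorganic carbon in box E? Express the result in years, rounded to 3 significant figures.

Box A: F(A→B) = (48.8 + 35.9) − 14.4 = 70.300 Gt C/yr.
Box B: F(B→C) = (70.300 + 28.5) − 33.9 = 64.900 Gt C/yr.
Box C: F(C→D) = (64.900 + 18.5) − 26.3 = 57.100 Gt C/yr.
Box D: F(D→E) = (57.100 + 34.6) − 32.5 = 59.200 Gt C/yr.
Box E throughput = its input = 59.200 Gt C/yr; τ = 223 / 59.200 = 3.767 yr.

3.77 yr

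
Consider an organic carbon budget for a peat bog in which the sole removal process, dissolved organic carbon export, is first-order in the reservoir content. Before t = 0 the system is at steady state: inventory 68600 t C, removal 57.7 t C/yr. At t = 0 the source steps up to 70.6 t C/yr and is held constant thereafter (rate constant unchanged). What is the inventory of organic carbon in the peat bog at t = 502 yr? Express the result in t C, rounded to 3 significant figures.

73900 t C

τ = M₀/F₀ = 68600/57.7 = 1189 yr; rate constant k = 1/τ.
New steady state M_∞ = F₁/k = F₁·τ = 70.6 × 1189 = 83937 t C.
M(t) = M_∞ + (M₀ − M_∞)·e^(−t/τ); t/τ = 502/1189 = 0.4222, so e^(−t/τ) = 0.6556.
M(t) = 83937 − 15340 × 0.6556 = 73882 t C.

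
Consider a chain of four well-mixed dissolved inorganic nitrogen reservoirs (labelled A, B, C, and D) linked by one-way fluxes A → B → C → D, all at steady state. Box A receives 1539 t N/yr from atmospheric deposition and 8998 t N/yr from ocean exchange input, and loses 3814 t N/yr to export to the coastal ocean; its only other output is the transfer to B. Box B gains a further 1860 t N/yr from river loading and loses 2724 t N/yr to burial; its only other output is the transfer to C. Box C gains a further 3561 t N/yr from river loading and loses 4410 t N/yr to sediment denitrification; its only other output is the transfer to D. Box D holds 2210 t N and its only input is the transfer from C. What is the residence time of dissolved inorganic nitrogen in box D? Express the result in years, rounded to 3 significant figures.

Box A: F(A→B) = (1539 + 8998) − 3814 = 6723.0 t N/yr.
Box B: F(B→C) = (6723.0 + 1860) − 2724 = 5859.0 t N/yr.
Box C: F(C→D) = (5859.0 + 3561) − 4410 = 5010.0 t N/yr.
Box D throughput = its input = 5010.0 t N/yr; τ = 2210 / 5010.0 = 0.4411 yr.

0.441 yr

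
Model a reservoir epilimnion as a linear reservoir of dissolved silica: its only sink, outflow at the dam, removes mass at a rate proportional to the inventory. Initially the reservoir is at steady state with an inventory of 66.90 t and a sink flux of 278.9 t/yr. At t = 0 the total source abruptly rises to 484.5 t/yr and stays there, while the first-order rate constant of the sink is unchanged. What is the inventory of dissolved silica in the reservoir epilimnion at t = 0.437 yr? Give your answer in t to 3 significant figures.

108 t

The sink rate constant is k = F₀/M₀ = 278.9/66.90 = 4.169 yr⁻¹.
Solving dM/dt = F₁ − kM with M(0) = M₀ gives M(t) = F₁/k + (M₀ − F₁/k)·e^(−kt).
F₁/k = 484.5/4.169 = 116.22 t; kt = 4.169 × 0.437 = 1.822, e^(−kt) = 0.1617.
M(0.437) = 116.22 + (66.90 − 116.22) × 0.1617 = 116.22 − 7.976 = 108.24 t.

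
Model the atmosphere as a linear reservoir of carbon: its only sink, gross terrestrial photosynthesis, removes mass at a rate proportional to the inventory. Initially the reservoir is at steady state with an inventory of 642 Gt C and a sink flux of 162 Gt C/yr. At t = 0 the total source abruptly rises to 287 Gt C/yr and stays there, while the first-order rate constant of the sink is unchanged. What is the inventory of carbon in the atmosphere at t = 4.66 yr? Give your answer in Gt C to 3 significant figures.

τ = M₀/F₀ = 642/162 = 3.963 yr; rate constant k = 1/τ.
New steady state M_∞ = F₁/k = F₁·τ = 287 × 3.963 = 1137.4 Gt C.
M(t) = M_∞ + (M₀ − M_∞)·e^(−t/τ); t/τ = 4.66/3.963 = 1.176, so e^(−t/τ) = 0.3085.
M(t) = 1137.4 − 495.4 × 0.3085 = 984.53 Gt C.

985 Gt C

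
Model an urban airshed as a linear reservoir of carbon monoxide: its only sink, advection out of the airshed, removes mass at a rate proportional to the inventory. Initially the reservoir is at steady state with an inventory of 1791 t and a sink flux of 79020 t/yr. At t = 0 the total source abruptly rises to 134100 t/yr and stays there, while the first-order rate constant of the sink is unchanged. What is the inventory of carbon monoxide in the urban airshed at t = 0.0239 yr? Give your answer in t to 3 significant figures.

The sink rate constant is k = F₀/M₀ = 79020/1791 = 44.12 yr⁻¹.
Solving dM/dt = F₁ − kM with M(0) = M₀ gives M(t) = F₁/k + (M₀ − F₁/k)·e^(−kt).
F₁/k = 134100/44.12 = 3039.4 t; kt = 44.12 × 0.0239 = 1.054, e^(−kt) = 0.3484.
M(0.0239) = 3039.4 + (1791 − 3039.4) × 0.3484 = 3039.4 − 434.9 = 2604.5 t.

2600 t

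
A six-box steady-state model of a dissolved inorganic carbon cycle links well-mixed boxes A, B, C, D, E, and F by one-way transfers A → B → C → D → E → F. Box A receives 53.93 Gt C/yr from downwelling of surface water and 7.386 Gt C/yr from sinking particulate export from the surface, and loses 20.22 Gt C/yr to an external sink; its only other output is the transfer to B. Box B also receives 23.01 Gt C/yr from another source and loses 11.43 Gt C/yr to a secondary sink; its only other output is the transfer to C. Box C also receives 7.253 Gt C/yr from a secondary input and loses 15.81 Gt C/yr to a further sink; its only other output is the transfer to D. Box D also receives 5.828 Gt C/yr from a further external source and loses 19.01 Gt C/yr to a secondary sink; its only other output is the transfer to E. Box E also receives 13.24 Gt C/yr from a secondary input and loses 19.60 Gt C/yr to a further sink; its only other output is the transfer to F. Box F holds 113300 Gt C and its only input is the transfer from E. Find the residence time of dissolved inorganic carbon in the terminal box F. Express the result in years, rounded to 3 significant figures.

Box A: F(A→B) = (53.93 + 7.386) − 20.22 = 41.096 Gt C/yr.
Box B: F(B→C) = (41.096 + 23.01) − 11.43 = 52.676 Gt C/yr.
Box C: F(C→D) = (52.676 + 7.253) − 15.81 = 44.119 Gt C/yr.
Box D: F(D→E) = (44.119 + 5.828) − 19.01 = 30.937 Gt C/yr.
Box E: F(E→F) = (30.937 + 13.24) − 19.60 = 24.577 Gt C/yr.
Box F throughput = its input = 24.577 Gt C/yr; τ = 113300 / 24.577 = 4610 yr.

4610 yr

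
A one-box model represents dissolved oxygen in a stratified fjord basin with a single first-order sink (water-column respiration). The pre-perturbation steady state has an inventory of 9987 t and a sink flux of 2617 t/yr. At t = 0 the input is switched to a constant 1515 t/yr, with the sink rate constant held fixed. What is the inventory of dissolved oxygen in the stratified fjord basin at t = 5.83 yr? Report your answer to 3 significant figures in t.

6690 t

Residence time τ = M₀/F₀ = 3.816 yr. The eventual steady state is M_∞ = M₀·(F₁/F₀) = 9987 × 1515/2617 = 5781.5 t.
The anomaly ΔM(t) = M(t) − M_∞ decays as ΔM₀·e^(−t/τ) with ΔM₀ = 9987 − 5781.5 = 4205 t.
At t = 5.83 yr, e^(−t/τ) = e^(−1.528) = 0.2170, so ΔM = 912.7 t and M = 5781.5 + 912.7 = 6694.3 t.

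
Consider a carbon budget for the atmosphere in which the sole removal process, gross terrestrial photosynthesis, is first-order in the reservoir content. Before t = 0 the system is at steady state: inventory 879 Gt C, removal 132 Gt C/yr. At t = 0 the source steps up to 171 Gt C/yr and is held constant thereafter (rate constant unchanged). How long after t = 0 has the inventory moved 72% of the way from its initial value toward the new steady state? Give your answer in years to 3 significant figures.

8.48 yr

τ = M₀/F₀ = 879/132 = 6.659 yr.
The remaining gap fraction is e^(−t/τ); 72% covered ⇒ e^(−t/τ) = 0.280.
t = −τ ln(0.280) = 6.659 × 1.273 = 8.477 yr.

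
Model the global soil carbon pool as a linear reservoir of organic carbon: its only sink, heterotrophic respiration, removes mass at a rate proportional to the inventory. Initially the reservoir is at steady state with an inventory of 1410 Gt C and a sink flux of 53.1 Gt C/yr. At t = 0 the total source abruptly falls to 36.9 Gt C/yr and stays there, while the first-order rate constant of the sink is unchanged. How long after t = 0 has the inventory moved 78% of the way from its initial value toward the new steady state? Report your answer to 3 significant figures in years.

τ = M₀/F₀ = 1410/53.1 = 26.55 yr.
The remaining gap fraction is e^(−t/τ); 78% covered ⇒ e^(−t/τ) = 0.220.
t = −τ ln(0.220) = 26.55 × 1.514 = 40.21 yr.

40.2 yr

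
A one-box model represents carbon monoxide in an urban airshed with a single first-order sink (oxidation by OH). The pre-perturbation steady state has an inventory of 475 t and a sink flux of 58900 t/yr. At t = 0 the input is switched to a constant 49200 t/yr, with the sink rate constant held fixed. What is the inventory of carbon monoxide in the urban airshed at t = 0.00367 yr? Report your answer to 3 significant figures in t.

τ = M₀/F₀ = 475/58900 = 0.008065 yr; rate constant k = 1/τ.
New steady state M_∞ = F₁/k = F₁·τ = 49200 × 0.008065 = 396.77 t.
M(t) = M_∞ + (M₀ − M_∞)·e^(−t/τ); t/τ = 0.00367/0.008065 = 0.4551, so e^(−t/τ) = 0.6344.
M(t) = 396.77 + 78.23 × 0.6344 = 446.40 t.

446 t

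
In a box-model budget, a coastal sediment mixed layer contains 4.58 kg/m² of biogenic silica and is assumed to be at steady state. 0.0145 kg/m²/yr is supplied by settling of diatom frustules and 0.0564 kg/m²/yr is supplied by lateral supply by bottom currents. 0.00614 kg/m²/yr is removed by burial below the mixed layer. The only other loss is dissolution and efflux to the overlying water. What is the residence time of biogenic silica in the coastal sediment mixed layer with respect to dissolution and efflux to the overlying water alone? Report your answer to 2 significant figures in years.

At steady state ΣF_in = ΣF_out.
ΣF_in = 0.0145 + 0.0564 = 0.070900 kg/m²/yr.
Dissolution and efflux to the overlying water flux = ΣF_in − (0.00614) = 0.070900 − 0.006140 = 0.06476 kg/m²/yr.
τ = M / F = 4.58 / 0.06476 = 70.72 yr.

71 yr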